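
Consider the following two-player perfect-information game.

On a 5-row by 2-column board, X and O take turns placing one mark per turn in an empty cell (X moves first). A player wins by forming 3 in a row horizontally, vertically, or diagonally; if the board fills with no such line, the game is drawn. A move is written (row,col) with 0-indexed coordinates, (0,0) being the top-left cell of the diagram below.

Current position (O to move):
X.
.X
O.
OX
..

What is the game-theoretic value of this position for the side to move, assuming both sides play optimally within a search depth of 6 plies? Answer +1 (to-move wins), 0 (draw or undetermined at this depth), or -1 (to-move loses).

[X./.X/O./OX/..] O move#1: (0,1):-1/XO/.X/O./OX/.., (1,0):+1/X./OX/O./OX/..*, (2,1):+1/X./.X/OO/OX/.., (4,0):+1/X./.X/O./OX/O., (4,1):-1/X./.X/O./OX/.O
[X./OX/O./OX/..] end (terminal -1, X#2); searched X./.X/O./OX/.. to 6

value(X./.X/O./OX/.., O) = +1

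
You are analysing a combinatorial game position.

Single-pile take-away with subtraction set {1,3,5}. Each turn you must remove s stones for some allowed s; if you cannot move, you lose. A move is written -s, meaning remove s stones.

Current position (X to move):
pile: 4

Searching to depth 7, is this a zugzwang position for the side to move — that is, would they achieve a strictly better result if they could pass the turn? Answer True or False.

zugzwang(4, X) = True

ply 1, X at 4 | -1=-1→3*; -3=-1→1
ply 2, O at 3 | -1=+1→2*; -3=+1→0
ply 3, X at 2 | -1=-1→1*
ply 4, O at 1 | -1=+1→0*
ply 5: 0 is terminal -1 (X); from 4 depth 7
if X skipped the turn, O would face:
~ ply 1, O at 4 | -1=-1→3*; -3=-1→1
~ ply 2, X at 3 | -1=+1→2*; -3=+1→0
~ ply 3, O at 2 | -1=-1→1*
~ ply 4, X at 1 | -1=+1→0*
~ ply 5: 0 is terminal -1 (O); from 4 depth 7
compare (X): move=-1 vs pass=+1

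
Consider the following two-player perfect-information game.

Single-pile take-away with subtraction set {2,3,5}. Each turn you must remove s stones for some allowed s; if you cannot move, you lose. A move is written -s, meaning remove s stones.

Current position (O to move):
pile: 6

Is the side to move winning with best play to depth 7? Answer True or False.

p1 O@[6]: -2[4]-1 -3[3]-1 -5[1]+1*
p2 X@[1] terminal -1; root [6] d7

O winning at [6]: True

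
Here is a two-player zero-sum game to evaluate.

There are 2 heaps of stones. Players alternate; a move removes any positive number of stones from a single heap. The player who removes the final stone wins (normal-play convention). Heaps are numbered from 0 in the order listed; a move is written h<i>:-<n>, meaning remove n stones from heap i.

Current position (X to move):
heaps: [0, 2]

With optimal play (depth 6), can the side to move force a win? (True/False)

p1 X@[(0,2)]: h1:-1[(0,1)]-1 h1:-2[(0,0)]+1*
p2 O@[(0,0)] terminal -1; root [(0,2)] d6

X winning at [(0,2)]: True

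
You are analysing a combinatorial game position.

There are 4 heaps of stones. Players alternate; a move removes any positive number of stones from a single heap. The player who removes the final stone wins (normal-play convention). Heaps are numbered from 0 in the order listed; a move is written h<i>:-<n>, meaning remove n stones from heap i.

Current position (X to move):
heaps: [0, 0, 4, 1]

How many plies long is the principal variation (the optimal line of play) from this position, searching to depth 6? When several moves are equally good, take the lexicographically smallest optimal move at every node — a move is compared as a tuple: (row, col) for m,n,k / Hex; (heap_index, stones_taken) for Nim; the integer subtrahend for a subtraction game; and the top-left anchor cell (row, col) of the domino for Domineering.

p1 X@[(0,0,4,1)]: h2:-1[(0,0,3,1)]-1 h2:-2[(0,0,2,1)]-1 h2:-3[(0,0,1,1)]+1* h2:-4[(0,0,0,1)]-1 h3:-1[(0,0,4,0)]-1
p2 O@[(0,0,1,1)]: h2:-1[(0,0,0,1)]-1* h3:-1[(0,0,1,0)]-1
p3 X@[(0,0,0,1)]: h3:-1[(0,0,0,0)]+1*
p4 O@[(0,0,0,0)] terminal -1; root [(0,0,4,1)] d6

PV length from [(0,0,4,1)]: 3 plies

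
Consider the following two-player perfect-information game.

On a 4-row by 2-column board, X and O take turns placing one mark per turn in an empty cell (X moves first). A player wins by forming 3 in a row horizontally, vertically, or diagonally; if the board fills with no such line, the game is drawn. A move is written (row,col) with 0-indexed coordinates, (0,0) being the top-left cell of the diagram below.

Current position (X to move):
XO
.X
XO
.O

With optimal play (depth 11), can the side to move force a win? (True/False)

X winning at [XO/.X/XO/.O]: True

ply 1, X at XO/.X/XO/.O | (1,0)=+1→XO/XX/XO/.O*; (3,0)=+0→XO/.X/XO/XO
ply 2: XO/XX/XO/.O is terminal -1 (O); from XO/.X/XO/.O depth 11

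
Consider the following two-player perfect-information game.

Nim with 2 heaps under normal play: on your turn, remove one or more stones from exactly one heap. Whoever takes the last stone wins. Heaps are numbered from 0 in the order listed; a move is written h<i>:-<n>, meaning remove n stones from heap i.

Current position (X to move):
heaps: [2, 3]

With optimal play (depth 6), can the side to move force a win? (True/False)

[(2,3)] X move#1: h0:-1:-1/(1,3), h0:-2:-1/(0,3), h1:-1:+1/(2,2)*, h1:-2:-1/(2,1), h1:-3:-1/(2,0)
[(2,2)] O move#2: h0:-1:-1/(1,2)*, h0:-2:-1/(0,2), h1:-1:-1/(2,1), h1:-2:-1/(2,0)
[(1,2)] X move#3: h0:-1:-1/(0,2), h1:-1:+1/(1,1)*, h1:-2:-1/(1,0)
[(1,1)] O move#4: h0:-1:-1/(0,1)*, h1:-1:-1/(1,0)
[(0,1)] X move#5: h1:-1:+1/(0,0)*
[(0,0)] end (terminal -1, O#6); searched (2,3) to 6

X winning at [(2,3)]: True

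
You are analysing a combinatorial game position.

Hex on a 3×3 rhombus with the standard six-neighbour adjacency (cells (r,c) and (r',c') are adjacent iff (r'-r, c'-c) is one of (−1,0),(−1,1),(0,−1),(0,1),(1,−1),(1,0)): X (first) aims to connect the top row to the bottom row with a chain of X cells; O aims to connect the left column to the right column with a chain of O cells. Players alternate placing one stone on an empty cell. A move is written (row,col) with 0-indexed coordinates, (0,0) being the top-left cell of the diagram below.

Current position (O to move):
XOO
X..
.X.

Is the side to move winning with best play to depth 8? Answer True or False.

O winning at [XOO/X../.X.]: False

p1 O@[XOO/X../.X.]: (1,1)[XOO/XO./.X.]-1* (1,2)[XOO/X.O/.X.]-1 (2,0)[XOO/X../OX.]-1 (2,2)[XOO/X../.XO]-1
p2 X@[XOO/XO./.X.]: (1,2)[XOO/XOX/.X.]-1 (2,0)[XOO/XO./XX.]+1* (2,2)[XOO/XO./.XX]-1
p3 O@[XOO/XO./XX.] terminal -1; root [XOO/X../.X.] d8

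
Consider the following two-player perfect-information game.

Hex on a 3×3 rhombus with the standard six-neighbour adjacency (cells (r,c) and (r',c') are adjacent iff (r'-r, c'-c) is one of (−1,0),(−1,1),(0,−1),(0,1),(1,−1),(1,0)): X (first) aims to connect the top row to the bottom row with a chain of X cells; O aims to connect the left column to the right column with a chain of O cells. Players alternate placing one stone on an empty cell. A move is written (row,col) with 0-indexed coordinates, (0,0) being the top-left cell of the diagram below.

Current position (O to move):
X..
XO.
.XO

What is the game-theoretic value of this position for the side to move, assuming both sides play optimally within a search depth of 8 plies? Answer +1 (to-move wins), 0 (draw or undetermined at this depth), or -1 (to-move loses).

value(X../XO./.XO, O) = +1

p1 O@[X../XO./.XO]: (0,1)[XO./XO./.XO]-1 (0,2)[X.O/XO./.XO]-1 (1,2)[X../XOO/.XO]-1 (2,0)[X../XO./OXO]+1*
p2 X@[X../XO./OXO]: (0,1)[XX./XO./OXO]-1* (0,2)[X.X/XO./OXO]-1 (1,2)[X../XOX/OXO]-1
p3 O@[XX./XO./OXO]: (0,2)[XXO/XO./OXO]+1* (1,2)[XX./XOO/OXO]+1
p4 X@[XXO/XO./OXO] terminal -1; root [X../XO./.XO] d8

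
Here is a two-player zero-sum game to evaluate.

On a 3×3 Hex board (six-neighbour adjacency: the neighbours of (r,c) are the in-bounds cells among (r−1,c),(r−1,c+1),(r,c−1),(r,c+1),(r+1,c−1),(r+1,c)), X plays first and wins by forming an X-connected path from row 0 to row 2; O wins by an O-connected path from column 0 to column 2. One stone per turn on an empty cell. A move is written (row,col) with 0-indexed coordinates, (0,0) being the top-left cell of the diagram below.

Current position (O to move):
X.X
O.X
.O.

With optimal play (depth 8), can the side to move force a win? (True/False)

O winning at [X.X/O.X/.O.]: True

[X.X/O.X/.O.] O move#1: (0,1):-1/XOX/O.X/.O., (1,1):-1/X.X/OOX/.O., (2,0):-1/X.X/O.X/OO., (2,2):+1/X.X/O.X/.OO*
[X.X/O.X/.OO] X move#2: (0,1):-1/XXX/O.X/.OO*, (1,1):-1/X.X/OXX/.OO, (2,0):-1/X.X/O.X/XOO
[XXX/O.X/.OO] O move#3: (1,1):+1/XXX/OOX/.OO*, (2,0):+1/XXX/O.X/OOO
[XXX/OOX/.OO] end (terminal -1, X#4); searched X.X/O.X/.O. to 8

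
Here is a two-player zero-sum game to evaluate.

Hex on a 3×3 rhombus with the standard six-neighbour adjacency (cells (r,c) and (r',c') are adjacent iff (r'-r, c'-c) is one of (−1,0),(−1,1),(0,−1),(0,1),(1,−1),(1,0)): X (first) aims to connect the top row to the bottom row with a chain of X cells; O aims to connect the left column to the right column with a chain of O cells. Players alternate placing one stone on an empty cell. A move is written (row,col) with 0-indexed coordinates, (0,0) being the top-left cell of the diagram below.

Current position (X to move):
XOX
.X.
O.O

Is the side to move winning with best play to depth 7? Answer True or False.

X winning at [XOX/.X./O.O]: True

ply 1, X at XOX/.X./O.O | (1,0)=-1→XOX/XX./O.O; (1,2)=-1→XOX/.XX/O.O; (2,1)=+1→XOX/.X./OXO*
ply 2: XOX/.X./OXO is terminal -1 (O); from XOX/.X./O.O depth 7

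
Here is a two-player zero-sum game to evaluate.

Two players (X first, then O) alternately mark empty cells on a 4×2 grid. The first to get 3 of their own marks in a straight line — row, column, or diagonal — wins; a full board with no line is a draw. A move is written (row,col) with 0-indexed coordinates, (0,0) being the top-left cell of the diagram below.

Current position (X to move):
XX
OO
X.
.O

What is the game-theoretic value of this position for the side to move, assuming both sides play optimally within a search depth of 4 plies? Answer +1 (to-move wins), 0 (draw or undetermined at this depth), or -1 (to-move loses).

value(XX/OO/X./.O, X) = 0

ply 1, X at XX/OO/X./.O | (2,1)=+0→XX/OO/XX/.O*; (3,0)=-1→XX/OO/X./XO
ply 2, O at XX/OO/XX/.O | (3,0)=+0→XX/OO/XX/OO*
ply 3: XX/OO/XX/OO is terminal +0 (X); from XX/OO/X./.O depth 4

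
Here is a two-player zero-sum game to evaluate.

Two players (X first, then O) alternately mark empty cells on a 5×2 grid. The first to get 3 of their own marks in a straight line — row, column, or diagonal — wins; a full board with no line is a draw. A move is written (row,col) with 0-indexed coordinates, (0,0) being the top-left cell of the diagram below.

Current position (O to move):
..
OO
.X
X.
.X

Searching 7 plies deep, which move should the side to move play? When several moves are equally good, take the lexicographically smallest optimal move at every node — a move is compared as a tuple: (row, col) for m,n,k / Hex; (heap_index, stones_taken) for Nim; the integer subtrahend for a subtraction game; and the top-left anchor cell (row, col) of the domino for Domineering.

O's best at [../OO/.X/X./.X]: (3,1)

[../OO/.X/X./.X] O move#1: (0,0):-1/O./OO/.X/X./.X, (0,1):-1/.O/OO/.X/X./.X, (2,0):-1/../OO/OX/X./.X, (3,1):+0/../OO/.X/XO/.X*, (4,0):-1/../OO/.X/X./OX
[../OO/.X/XO/.X] X move#2: (0,0):+0/X./OO/.X/XO/.X*, (0,1):+0/.X/OO/.X/XO/.X, (2,0):+0/../OO/XX/XO/.X, (4,0):+0/../OO/.X/XO/XX
[X./OO/.X/XO/.X] O move#3: (0,1):+0/XO/OO/.X/XO/.X*, (2,0):+0/X./OO/OX/XO/.X, (4,0):+0/X./OO/.X/XO/OX
[XO/OO/.X/XO/.X] X move#4: (2,0):+0/XO/OO/XX/XO/.X*, (4,0):+0/XO/OO/.X/XO/XX
[XO/OO/XX/XO/.X] O move#5: (4,0):+0/XO/OO/XX/XO/OX*
[XO/OO/XX/XO/OX] end (terminal +0, X#6); searched ../OO/.X/X./.X to 7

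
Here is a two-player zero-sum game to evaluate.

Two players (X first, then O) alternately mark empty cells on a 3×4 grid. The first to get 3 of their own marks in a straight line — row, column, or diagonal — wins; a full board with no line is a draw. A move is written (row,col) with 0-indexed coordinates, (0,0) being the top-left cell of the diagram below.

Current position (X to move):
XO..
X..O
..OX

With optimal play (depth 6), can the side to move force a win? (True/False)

p1 X@[XO../X..O/..OX]: (0,2)[XOX./X..O/..OX]+0 (0,3)[XO.X/X..O/..OX]-1 (1,1)[XO../XX.O/..OX]+1* (1,2)[XO../X.XO/..OX]+1 (2,0)[XO../X..O/X.OX]+1 (2,1)[XO../X..O/.XOX]+1
p2 O@[XO../XX.O/..OX]: (0,2)[XOO./XX.O/..OX]-1* (0,3)[XO.O/XX.O/..OX]-1 (1,2)[XO../XXOO/..OX]-1 (2,0)[XO../XX.O/O.OX]-1 (2,1)[XO../XX.O/.OOX]-1
p3 X@[XOO./XX.O/..OX]: (0,3)[XOOX/XX.O/..OX]-1 (1,2)[XOO./XXXO/..OX]+1* (2,0)[XOO./XX.O/X.OX]+1 (2,1)[XOO./XX.O/.XOX]-1
p4 O@[XOO./XXXO/..OX] terminal -1; root [XO../X..O/..OX] d6

X winning at [XO../X..O/..OX]: True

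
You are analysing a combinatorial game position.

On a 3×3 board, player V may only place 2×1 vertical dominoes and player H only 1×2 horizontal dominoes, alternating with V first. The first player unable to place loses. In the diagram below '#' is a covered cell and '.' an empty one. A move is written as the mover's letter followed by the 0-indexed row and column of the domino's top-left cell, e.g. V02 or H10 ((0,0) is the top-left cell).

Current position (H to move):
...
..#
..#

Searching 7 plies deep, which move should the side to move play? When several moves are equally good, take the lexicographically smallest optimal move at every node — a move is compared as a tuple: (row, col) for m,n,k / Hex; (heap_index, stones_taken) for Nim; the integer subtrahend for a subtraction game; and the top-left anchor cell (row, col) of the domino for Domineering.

H's best at [.../..#/..#]: H10

ply 1, H at .../..#/..# | H00=-1→##./..#/..#; H01=-1→.##/..#/..#; H10=+1→.../###/..#*; H20=-1→.../..#/###
ply 2: .../###/..# is terminal -1 (V); from .../..#/..# depth 7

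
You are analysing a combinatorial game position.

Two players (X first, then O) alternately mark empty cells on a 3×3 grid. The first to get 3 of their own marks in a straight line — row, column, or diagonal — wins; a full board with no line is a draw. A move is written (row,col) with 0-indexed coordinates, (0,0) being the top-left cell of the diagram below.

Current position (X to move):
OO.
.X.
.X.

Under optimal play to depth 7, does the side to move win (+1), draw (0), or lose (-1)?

value(OO./.X./.X., X) = 0

p1 X@[OO./.X./.X.]: (0,2)[OOX/.X./.X.]+0* (1,0)[OO./XX./.X.]-1 (1,2)[OO./.XX/.X.]-1 (2,0)[OO./.X./XX.]-1 (2,2)[OO./.X./.XX]-1
p2 O@[OOX/.X./.X.]: (1,0)[OOX/OX./.X.]-1 (1,2)[OOX/.XO/.X.]-1 (2,0)[OOX/.X./OX.]+0* (2,2)[OOX/.X./.XO]-1
p3 X@[OOX/.X./OX.]: (1,0)[OOX/XX./OX.]+0* (1,2)[OOX/.XX/OX.]-1 (2,2)[OOX/.X./OXX]-1
p4 O@[OOX/XX./OX.]: (1,2)[OOX/XXO/OX.]+0* (2,2)[OOX/XX./OXO]-1
p5 X@[OOX/XXO/OX.]: (2,2)[OOX/XXO/OXX]+0*
p6 O@[OOX/XXO/OXX] terminal +0; root [OO./.X./.X.] d7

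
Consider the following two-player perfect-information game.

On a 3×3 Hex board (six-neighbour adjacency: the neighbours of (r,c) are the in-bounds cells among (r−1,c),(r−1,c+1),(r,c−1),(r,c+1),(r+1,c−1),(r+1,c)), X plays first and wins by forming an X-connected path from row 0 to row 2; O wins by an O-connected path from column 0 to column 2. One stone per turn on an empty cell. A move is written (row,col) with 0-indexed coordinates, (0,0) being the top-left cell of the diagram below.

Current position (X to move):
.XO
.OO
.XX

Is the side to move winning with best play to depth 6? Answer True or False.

X winning at [.XO/.OO/.XX]: False

ply 1, X at .XO/.OO/.XX | (0,0)=-1→XXO/.OO/.XX*; (1,0)=-1→.XO/XOO/.XX; (2,0)=-1→.XO/.OO/XXX
ply 2, O at XXO/.OO/.XX | (1,0)=+1→XXO/OOO/.XX*; (2,0)=+1→XXO/.OO/OXX
ply 3: XXO/OOO/.XX is terminal -1 (X); from .XO/.OO/.XX depth 6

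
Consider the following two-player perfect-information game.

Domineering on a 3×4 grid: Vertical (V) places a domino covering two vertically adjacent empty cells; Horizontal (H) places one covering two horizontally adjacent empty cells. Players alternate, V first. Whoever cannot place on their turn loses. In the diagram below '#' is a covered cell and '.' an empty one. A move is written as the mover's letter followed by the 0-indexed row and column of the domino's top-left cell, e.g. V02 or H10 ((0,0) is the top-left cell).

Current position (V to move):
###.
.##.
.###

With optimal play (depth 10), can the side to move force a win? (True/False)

V winning at [###./.##./.###]: True

[###./.##./.###] V move#1: V03:+1/####/.###/.###*, V10:+1/###./###./####
[####/.###/.###] end (terminal -1, H#2); searched ###./.##./.### to 10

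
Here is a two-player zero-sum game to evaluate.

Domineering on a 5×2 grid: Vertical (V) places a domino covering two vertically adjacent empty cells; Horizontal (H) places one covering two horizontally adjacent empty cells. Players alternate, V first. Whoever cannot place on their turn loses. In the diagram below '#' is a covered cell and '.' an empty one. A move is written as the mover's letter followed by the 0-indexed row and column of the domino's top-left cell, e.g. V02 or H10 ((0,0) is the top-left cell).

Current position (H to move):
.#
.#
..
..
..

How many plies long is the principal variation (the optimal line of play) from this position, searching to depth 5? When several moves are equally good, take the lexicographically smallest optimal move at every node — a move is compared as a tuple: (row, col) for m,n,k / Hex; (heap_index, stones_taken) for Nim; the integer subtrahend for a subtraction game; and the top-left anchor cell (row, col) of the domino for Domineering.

[.#/.#/../../..] H move#1: H20:-1/.#/.#/##/../.., H30:+1/.#/.#/../##/..*, H40:-1/.#/.#/../../##
[.#/.#/../##/..] V move#2: V00:-1/##/##/../##/..*, V10:-1/.#/##/#./##/..
[##/##/../##/..] H move#3: H20:+1/##/##/##/##/..*, H40:+1/##/##/../##/##
[##/##/##/##/..] end (terminal -1, V#4); searched .#/.#/../../.. to 5

PV length from [.#/.#/../../..]: 3 plies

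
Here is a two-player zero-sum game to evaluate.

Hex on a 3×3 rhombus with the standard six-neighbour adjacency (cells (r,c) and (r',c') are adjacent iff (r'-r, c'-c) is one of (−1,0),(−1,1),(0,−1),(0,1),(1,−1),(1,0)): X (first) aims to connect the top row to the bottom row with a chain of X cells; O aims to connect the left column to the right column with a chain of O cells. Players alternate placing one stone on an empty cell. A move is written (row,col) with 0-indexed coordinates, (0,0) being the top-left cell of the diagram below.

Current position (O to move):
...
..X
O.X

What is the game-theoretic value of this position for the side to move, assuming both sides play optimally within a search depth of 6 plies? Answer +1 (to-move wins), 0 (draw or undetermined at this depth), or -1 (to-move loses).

[.../..X/O.X] O move#1: (0,0):-1/O../..X/O.X, (0,1):-1/.O./..X/O.X, (0,2):+1/..O/..X/O.X*, (1,0):-1/.../O.X/O.X, (1,1):-1/.../.OX/O.X, (2,1):-1/.../..X/OOX
[..O/..X/O.X] X move#2: (0,0):-1/X.O/..X/O.X*, (0,1):-1/.XO/..X/O.X, (1,0):-1/..O/X.X/O.X, (1,1):-1/..O/.XX/O.X, (2,1):-1/..O/..X/OXX
[X.O/..X/O.X] O move#3: (0,1):+1/XOO/..X/O.X*, (1,0):+1/X.O/O.X/O.X, (1,1):+1/X.O/.OX/O.X, (2,1):-1/X.O/..X/OOX
[XOO/..X/O.X] X move#4: (1,0):-1/XOO/X.X/O.X*, (1,1):-1/XOO/.XX/O.X, (2,1):-1/XOO/..X/OXX
[XOO/X.X/O.X] O move#5: (1,1):+1/XOO/XOX/O.X*, (2,1):-1/XOO/X.X/OOX
[XOO/XOX/O.X] end (terminal -1, X#6); searched .../..X/O.X to 6

value(.../..X/O.X, O) = +1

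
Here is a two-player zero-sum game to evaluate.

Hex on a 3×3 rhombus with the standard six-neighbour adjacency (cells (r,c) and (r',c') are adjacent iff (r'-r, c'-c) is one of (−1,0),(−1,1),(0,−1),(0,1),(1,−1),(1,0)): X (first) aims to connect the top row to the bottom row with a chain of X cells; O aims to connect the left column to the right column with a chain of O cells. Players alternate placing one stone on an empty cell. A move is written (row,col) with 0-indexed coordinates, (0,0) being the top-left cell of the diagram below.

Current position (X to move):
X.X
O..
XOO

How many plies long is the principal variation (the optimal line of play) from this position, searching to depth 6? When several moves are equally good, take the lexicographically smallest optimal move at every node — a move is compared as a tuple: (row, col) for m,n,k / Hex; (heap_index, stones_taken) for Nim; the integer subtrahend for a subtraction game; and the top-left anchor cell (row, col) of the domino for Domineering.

ply 1, X at X.X/O../XOO | (0,1)=-1→XXX/O../XOO; (1,1)=+1→X.X/OX./XOO*; (1,2)=-1→X.X/O.X/XOO
ply 2: X.X/OX./XOO is terminal -1 (O); from X.X/O../XOO depth 6

PV length from [X.X/O../XOO]: 1 ply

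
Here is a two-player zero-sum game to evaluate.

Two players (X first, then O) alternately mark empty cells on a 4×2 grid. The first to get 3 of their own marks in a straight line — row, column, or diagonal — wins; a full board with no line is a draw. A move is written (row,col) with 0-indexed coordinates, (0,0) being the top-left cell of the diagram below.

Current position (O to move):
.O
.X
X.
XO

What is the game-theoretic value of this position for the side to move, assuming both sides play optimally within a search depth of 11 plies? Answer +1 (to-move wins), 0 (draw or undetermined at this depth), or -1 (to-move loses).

ply 1, O at .O/.X/X./XO | (0,0)=-1→OO/.X/X./XO; (1,0)=+0→.O/OX/X./XO*; (2,1)=-1→.O/.X/XO/XO
ply 2, X at .O/OX/X./XO | (0,0)=+0→XO/OX/X./XO*; (2,1)=+0→.O/OX/XX/XO
ply 3, O at XO/OX/X./XO | (2,1)=+0→XO/OX/XO/XO*
ply 4: XO/OX/XO/XO is terminal +0 (X); from .O/.X/X./XO depth 11

value(.O/.X/X./XO, O) = 0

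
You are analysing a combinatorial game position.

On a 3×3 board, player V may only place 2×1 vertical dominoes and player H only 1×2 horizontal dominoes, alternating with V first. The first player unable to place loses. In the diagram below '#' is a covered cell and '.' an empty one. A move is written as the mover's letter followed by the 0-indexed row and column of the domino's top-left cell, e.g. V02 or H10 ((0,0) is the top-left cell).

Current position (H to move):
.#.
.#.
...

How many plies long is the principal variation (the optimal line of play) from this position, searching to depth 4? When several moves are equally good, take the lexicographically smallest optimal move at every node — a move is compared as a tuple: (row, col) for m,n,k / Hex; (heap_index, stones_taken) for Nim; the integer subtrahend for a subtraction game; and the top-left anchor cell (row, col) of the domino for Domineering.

p1 H@[.#./.#./...]: H20[.#./.#./##.]-1* H21[.#./.#./.##]-1
p2 V@[.#./.#./##.]: V00[##./##./##.]+1* V02[.##/.##/##.]+1 V12[.#./.##/###]+1
p3 H@[##./##./##.] terminal -1; root [.#./.#./...] d4

PV length from [.#./.#./...]: 2 plies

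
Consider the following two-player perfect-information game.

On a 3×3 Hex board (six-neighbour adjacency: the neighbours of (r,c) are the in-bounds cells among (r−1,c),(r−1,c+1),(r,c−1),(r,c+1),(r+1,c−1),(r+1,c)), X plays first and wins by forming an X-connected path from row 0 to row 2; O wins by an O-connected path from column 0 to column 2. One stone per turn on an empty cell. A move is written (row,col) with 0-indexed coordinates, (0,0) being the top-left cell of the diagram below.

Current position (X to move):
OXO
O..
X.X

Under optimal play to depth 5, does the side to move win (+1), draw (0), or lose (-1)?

ply 1, X at OXO/O../X.X | (1,1)=+1→OXO/OX./X.X*; (1,2)=-1→OXO/O.X/X.X; (2,1)=-1→OXO/O../XXX
ply 2: OXO/OX./X.X is terminal -1 (O); from OXO/O../X.X depth 5

value(OXO/O../X.X, X) = +1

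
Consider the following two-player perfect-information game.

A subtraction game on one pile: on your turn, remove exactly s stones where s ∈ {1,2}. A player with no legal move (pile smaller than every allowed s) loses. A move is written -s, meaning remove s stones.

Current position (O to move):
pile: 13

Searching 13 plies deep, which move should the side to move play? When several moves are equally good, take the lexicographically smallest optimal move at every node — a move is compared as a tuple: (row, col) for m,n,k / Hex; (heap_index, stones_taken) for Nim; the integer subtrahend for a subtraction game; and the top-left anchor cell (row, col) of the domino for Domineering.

[13] O move#1: -1:+1/12*, -2:-1/11
[12] X move#2: -1:-1/11*, -2:-1/10
[11] O move#3: -1:-1/10, -2:+1/9*
[9] X move#4: -1:-1/8*, -2:-1/7
[8] O move#5: -1:-1/7, -2:+1/6*
[6] X move#6: -1:-1/5*, -2:-1/4
[5] O move#7: -1:-1/4, -2:+1/3*
[3] X move#8: -1:-1/2*, -2:-1/1
[2] O move#9: -1:-1/1, -2:+1/0*
[0] end (terminal -1, X#10); searched 13 to 13

O's best at [13]: -1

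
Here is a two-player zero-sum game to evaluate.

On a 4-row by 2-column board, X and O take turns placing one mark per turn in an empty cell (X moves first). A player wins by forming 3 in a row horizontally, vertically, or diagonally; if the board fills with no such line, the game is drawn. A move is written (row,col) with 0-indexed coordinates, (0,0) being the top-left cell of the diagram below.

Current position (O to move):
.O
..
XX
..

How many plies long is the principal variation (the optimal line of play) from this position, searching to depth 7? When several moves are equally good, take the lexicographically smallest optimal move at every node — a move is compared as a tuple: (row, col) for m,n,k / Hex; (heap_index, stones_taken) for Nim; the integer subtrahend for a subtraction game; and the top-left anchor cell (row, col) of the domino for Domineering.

ply 1, O at .O/../XX/.. | (0,0)=+0→OO/../XX/..*; (1,0)=+0→.O/O./XX/..; (1,1)=-1→.O/.O/XX/..; (3,0)=+0→.O/../XX/O.; (3,1)=-1→.O/../XX/.O
ply 2, X at OO/../XX/.. | (1,0)=+0→OO/X./XX/..*; (1,1)=+0→OO/.X/XX/..; (3,0)=+0→OO/../XX/X.; (3,1)=+0→OO/../XX/.X
ply 3, O at OO/X./XX/.. | (1,1)=-1→OO/XO/XX/..; (3,0)=+0→OO/X./XX/O.*; (3,1)=-1→OO/X./XX/.O
ply 4, X at OO/X./XX/O. | (1,1)=+0→OO/XX/XX/O.*; (3,1)=+0→OO/X./XX/OX
ply 5, O at OO/XX/XX/O. | (3,1)=+0→OO/XX/XX/OO*
ply 6: OO/XX/XX/OO is terminal +0 (X); from .O/../XX/.. depth 7

PV length from [.O/../XX/..]: 5 plies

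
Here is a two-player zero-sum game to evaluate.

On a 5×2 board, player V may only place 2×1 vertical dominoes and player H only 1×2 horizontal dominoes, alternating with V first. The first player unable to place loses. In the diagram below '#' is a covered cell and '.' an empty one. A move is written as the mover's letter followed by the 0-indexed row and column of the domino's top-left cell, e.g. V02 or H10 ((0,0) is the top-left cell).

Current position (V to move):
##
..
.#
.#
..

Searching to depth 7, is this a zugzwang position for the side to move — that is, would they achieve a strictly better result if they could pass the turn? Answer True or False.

zugzwang(##/../.#/.#/.., V) = True

[##/../.#/.#/..] V move#1: V10:-1/##/#./##/.#/..*, V20:-1/##/../##/##/.., V30:-1/##/../.#/##/#.
[##/#./##/.#/..] H move#2: H40:+1/##/#./##/.#/##*
[##/#./##/.#/##] end (terminal -1, V#3); searched ##/../.#/.#/.. to 7
pass branch (H moves first from the same position):
  | [##/../.#/.#/..] H move#1: H10:-1/##/##/.#/.#/..*, H40:-1/##/../.#/.#/##
  | [##/##/.#/.#/..] V move#2: V20:-1/##/##/##/##/.., V30:+1/##/##/.#/##/#.*
  | [##/##/.#/##/#.] end (terminal -1, H#3); searched ##/../.#/.#/.. to 7
V moving scores -1; V passing scores +1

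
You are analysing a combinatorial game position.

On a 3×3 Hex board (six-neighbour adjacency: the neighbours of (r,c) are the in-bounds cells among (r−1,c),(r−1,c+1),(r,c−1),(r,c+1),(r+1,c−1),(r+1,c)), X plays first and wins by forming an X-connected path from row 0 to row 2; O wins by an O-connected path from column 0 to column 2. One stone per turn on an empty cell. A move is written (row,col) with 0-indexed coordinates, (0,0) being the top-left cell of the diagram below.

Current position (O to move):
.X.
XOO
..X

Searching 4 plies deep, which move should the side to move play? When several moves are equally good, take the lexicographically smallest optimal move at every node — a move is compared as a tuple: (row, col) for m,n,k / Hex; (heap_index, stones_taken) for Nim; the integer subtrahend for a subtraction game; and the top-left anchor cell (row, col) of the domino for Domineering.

[.X./XOO/..X] O move#1: (0,0):-1/OX./XOO/..X, (0,2):-1/.XO/XOO/..X, (2,0):+1/.X./XOO/O.X*, (2,1):-1/.X./XOO/.OX
[.X./XOO/O.X] end (terminal -1, X#2); searched .X./XOO/..X to 4

O's best at [.X./XOO/..X]: (2,0)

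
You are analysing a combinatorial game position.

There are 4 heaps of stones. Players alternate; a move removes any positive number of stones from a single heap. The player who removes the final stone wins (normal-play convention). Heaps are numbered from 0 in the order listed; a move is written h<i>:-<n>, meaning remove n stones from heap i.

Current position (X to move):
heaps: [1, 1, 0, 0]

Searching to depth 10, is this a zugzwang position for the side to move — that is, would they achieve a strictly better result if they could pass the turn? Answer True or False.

p1 X@[(1,1,0,0)]: h0:-1[(0,1,0,0)]-1* h1:-1[(1,0,0,0)]-1
p2 O@[(0,1,0,0)]: h1:-1[(0,0,0,0)]+1*
p3 X@[(0,0,0,0)] terminal -1; root [(1,1,0,0)] d10
if X skipped the turn, O would face:
~ p1 O@[(1,1,0,0)]: h0:-1[(0,1,0,0)]-1* h1:-1[(1,0,0,0)]-1
~ p2 X@[(0,1,0,0)]: h1:-1[(0,0,0,0)]+1*
~ p3 O@[(0,0,0,0)] terminal -1; root [(1,1,0,0)] d10
compare (X): move=-1 vs pass=+1

zugzwang((1,1,0,0), X) = True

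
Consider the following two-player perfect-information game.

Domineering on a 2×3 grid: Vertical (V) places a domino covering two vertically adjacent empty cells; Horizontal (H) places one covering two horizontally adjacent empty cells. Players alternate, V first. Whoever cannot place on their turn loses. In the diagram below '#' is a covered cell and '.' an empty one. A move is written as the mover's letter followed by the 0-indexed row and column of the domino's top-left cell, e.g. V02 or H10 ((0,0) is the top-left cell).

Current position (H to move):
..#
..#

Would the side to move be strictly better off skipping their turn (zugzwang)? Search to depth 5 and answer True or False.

ply 1, H at ..#/..# | H00=+1→###/..#*; H10=+1→..#/###
ply 2: ###/..# is terminal -1 (V); from ..#/..# depth 5
if H skipped the turn, V would face:
~ ply 1, V at ..#/..# | V00=+1→#.#/#.#*; V01=+1→.##/.##
~ ply 2: #.#/#.# is terminal -1 (H); from ..#/..# depth 5
compare (H): move=+1 vs pass=-1

zugzwang(..#/..#, H) = False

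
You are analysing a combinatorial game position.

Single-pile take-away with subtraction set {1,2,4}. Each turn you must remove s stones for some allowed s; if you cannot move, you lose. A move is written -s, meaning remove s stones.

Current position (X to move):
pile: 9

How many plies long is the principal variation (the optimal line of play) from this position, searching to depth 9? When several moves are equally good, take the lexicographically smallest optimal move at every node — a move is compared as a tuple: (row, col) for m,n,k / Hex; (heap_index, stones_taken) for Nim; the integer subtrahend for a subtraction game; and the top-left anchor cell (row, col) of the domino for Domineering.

PV length from [9]: 6 plies

[9] X move#1: -1:-1/8*, -2:-1/7, -4:-1/5
[8] O move#2: -1:-1/7, -2:+1/6*, -4:-1/4
[6] X move#3: -1:-1/5*, -2:-1/4, -4:-1/2
[5] O move#4: -1:-1/4, -2:+1/3*, -4:-1/1
[3] X move#5: -1:-1/2*, -2:-1/1
[2] O move#6: -1:-1/1, -2:+1/0*
[0] end (terminal -1, X#7); searched 9 to 9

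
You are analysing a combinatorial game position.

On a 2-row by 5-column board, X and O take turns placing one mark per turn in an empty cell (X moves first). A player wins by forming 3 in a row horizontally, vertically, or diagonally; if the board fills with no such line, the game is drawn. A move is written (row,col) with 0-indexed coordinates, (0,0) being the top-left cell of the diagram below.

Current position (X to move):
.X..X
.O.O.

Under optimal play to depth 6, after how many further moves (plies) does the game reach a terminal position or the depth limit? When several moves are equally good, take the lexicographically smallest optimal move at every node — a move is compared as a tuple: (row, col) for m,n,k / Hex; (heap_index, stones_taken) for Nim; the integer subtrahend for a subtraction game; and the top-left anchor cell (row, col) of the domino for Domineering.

[.X..X/.O.O.] X move#1: (0,0):-1/XX..X/.O.O., (0,2):-1/.XX.X/.O.O., (0,3):-1/.X.XX/.O.O., (1,0):-1/.X..X/XO.O., (1,2):+0/.X..X/.OXO.*, (1,4):-1/.X..X/.O.OX
[.X..X/.OXO.] O move#2: (0,0):+0/OX..X/.OXO.*, (0,2):+0/.XO.X/.OXO., (0,3):+0/.X.OX/.OXO., (1,0):-1/.X..X/OOXO., (1,4):-1/.X..X/.OXOO
[OX..X/.OXO.] X move#3: (0,2):+0/OXX.X/.OXO.*, (0,3):+0/OX.XX/.OXO., (1,0):+0/OX..X/XOXO., (1,4):+0/OX..X/.OXOX
[OXX.X/.OXO.] O move#4: (0,3):+0/OXXOX/.OXO.*, (1,0):-1/OXX.X/OOXO., (1,4):-1/OXX.X/.OXOO
[OXXOX/.OXO.] X move#5: (1,0):+0/OXXOX/XOXO.*, (1,4):+0/OXXOX/.OXOX
[OXXOX/XOXO.] O move#6: (1,4):+0/OXXOX/XOXOO*
[OXXOX/XOXOO] end (terminal +0, X#7); searched .X..X/.O.O. to 6

PV length from [.X..X/.O.O.]: 6 plies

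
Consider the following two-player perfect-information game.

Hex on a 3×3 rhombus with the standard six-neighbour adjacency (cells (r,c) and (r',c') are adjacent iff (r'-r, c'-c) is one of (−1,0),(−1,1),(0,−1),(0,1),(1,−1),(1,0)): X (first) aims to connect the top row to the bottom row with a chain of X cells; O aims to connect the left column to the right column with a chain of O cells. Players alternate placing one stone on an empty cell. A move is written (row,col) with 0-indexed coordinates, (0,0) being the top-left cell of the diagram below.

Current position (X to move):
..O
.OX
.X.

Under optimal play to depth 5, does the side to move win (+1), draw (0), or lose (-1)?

p1 X@[..O/.OX/.X.]: (0,0)[X.O/.OX/.X.]-1* (0,1)[.XO/.OX/.X.]-1 (1,0)[..O/XOX/.X.]-1 (2,0)[..O/.OX/XX.]-1 (2,2)[..O/.OX/.XX]-1
p2 O@[X.O/.OX/.X.]: (0,1)[XOO/.OX/.X.]+1* (1,0)[X.O/OOX/.X.]+1 (2,0)[X.O/.OX/OX.]+1 (2,2)[X.O/.OX/.XO]+1
p3 X@[XOO/.OX/.X.]: (1,0)[XOO/XOX/.X.]-1* (2,0)[XOO/.OX/XX.]-1 (2,2)[XOO/.OX/.XX]-1
p4 O@[XOO/XOX/.X.]: (2,0)[XOO/XOX/OX.]+1* (2,2)[XOO/XOX/.XO]-1
p5 X@[XOO/XOX/OX.] terminal -1; root [..O/.OX/.X.] d5

value(..O/.OX/.X., X) = -1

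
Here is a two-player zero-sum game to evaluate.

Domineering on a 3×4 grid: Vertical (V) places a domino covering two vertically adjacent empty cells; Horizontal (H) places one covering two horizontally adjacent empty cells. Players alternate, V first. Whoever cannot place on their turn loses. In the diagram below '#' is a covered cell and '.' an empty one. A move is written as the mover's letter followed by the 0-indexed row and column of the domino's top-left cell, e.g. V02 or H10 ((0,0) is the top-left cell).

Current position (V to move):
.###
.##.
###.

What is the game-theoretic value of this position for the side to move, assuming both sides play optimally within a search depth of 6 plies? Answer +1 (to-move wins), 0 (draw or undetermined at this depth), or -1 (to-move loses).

value(.###/.##./###., V) = +1

p1 V@[.###/.##./###.]: V00[####/###./###.]+1* V13[.###/.###/####]+1
p2 H@[####/###./###.] terminal -1; root [.###/.##./###.] d6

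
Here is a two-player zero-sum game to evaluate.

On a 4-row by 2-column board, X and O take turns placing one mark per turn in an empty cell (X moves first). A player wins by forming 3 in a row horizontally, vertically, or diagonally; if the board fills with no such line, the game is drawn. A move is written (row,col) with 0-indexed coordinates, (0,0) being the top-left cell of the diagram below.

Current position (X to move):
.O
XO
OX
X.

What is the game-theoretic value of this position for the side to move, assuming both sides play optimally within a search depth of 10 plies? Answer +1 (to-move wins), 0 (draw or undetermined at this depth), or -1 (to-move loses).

p1 X@[.O/XO/OX/X.]: (0,0)[XO/XO/OX/X.]+0* (3,1)[.O/XO/OX/XX]+0
p2 O@[XO/XO/OX/X.]: (3,1)[XO/XO/OX/XO]+0*
p3 X@[XO/XO/OX/XO] terminal +0; root [.O/XO/OX/X.] d10

value(.O/XO/OX/X., X) = 0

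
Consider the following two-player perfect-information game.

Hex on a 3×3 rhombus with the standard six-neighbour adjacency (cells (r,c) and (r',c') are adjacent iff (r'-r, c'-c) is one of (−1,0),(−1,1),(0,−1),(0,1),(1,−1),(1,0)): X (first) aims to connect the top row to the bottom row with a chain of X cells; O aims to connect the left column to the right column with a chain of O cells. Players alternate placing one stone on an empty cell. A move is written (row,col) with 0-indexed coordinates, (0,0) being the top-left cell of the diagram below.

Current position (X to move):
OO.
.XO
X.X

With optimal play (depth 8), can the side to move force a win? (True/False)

X winning at [OO./.XO/X.X]: True

p1 X@[OO./.XO/X.X]: (0,2)[OOX/.XO/X.X]+1* (1,0)[OO./XXO/X.X]-1 (2,1)[OO./.XO/XXX]-1
p2 O@[OOX/.XO/X.X] terminal -1; root [OO./.XO/X.X] d8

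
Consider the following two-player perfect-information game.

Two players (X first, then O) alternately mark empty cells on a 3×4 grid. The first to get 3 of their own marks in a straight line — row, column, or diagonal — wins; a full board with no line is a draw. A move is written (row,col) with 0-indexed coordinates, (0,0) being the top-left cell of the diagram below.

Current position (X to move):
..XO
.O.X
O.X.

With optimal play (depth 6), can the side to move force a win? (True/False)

X winning at [..XO/.O.X/O.X.]: True

p1 X@[..XO/.O.X/O.X.]: (0,0)[X.XO/.O.X/O.X.]+1* (0,1)[.XXO/.O.X/O.X.]+1 (1,0)[..XO/XO.X/O.X.]+0 (1,2)[..XO/.OXX/O.X.]+1 (2,1)[..XO/.O.X/OXX.]+1 (2,3)[..XO/.O.X/O.XX]+1
p2 O@[X.XO/.O.X/O.X.]: (0,1)[XOXO/.O.X/O.X.]-1* (1,0)[X.XO/OO.X/O.X.]-1 (1,2)[X.XO/.OOX/O.X.]-1 (2,1)[X.XO/.O.X/OOX.]-1 (2,3)[X.XO/.O.X/O.XO]-1
p3 X@[XOXO/.O.X/O.X.]: (1,0)[XOXO/XO.X/O.X.]-1 (1,2)[XOXO/.OXX/O.X.]+1* (2,1)[XOXO/.O.X/OXX.]+1 (2,3)[XOXO/.O.X/O.XX]-1
p4 O@[XOXO/.OXX/O.X.] terminal -1; root [..XO/.O.X/O.X.] d6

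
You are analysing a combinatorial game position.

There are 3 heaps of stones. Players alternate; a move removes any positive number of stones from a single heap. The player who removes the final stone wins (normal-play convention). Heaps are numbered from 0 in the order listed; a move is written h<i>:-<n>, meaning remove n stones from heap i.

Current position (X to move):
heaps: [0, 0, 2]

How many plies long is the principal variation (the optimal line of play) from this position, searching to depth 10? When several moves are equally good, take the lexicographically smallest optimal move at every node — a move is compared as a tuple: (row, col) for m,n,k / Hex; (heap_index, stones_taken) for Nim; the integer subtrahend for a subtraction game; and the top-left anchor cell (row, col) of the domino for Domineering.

PV length from [(0,0,2)]: 1 ply

[(0,0,2)] X move#1: h2:-1:-1/(0,0,1), h2:-2:+1/(0,0,0)*
[(0,0,0)] end (terminal -1, O#2); searched (0,0,2) to 10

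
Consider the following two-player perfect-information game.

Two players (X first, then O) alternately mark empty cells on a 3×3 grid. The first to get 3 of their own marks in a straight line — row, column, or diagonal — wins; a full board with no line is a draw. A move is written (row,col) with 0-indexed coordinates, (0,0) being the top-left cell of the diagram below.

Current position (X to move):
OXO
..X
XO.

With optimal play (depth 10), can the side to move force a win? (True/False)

X winning at [OXO/..X/XO.]: False

p1 X@[OXO/..X/XO.]: (1,0)[OXO/X.X/XO.]+0* (1,1)[OXO/.XX/XO.]+0 (2,2)[OXO/..X/XOX]+0
p2 O@[OXO/X.X/XO.]: (1,1)[OXO/XOX/XO.]+0* (2,2)[OXO/X.X/XOO]-1
p3 X@[OXO/XOX/XO.]: (2,2)[OXO/XOX/XOX]+0*
p4 O@[OXO/XOX/XOX] terminal +0; root [OXO/..X/XO.] d10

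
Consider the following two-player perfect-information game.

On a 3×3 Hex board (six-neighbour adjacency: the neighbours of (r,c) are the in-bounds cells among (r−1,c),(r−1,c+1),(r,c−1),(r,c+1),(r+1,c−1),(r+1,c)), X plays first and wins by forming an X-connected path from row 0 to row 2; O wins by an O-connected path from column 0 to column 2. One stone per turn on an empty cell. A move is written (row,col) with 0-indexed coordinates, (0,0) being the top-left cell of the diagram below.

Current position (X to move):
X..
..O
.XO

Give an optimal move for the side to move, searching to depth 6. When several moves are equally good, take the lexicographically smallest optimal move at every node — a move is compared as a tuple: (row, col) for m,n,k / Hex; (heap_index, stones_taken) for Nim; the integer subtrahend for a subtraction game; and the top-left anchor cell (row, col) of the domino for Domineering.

ply 1, X at X../..O/.XO | (0,1)=-1→XX./..O/.XO; (0,2)=-1→X.X/..O/.XO; (1,0)=+1→X../X.O/.XO*; (1,1)=+1→X../.XO/.XO; (2,0)=+1→X../..O/XXO
ply 2, O at X../X.O/.XO | (0,1)=-1→XO./X.O/.XO*; (0,2)=-1→X.O/X.O/.XO; (1,1)=-1→X../XOO/.XO; (2,0)=-1→X../X.O/OXO
ply 3, X at XO./X.O/.XO | (0,2)=+1→XOX/X.O/.XO*; (1,1)=+1→XO./XXO/.XO; (2,0)=+1→XO./X.O/XXO
ply 4, O at XOX/X.O/.XO | (1,1)=-1→XOX/XOO/.XO*; (2,0)=-1→XOX/X.O/OXO
ply 5, X at XOX/XOO/.XO | (2,0)=+1→XOX/XOO/XXO*
ply 6: XOX/XOO/XXO is terminal -1 (O); from X../..O/.XO depth 6

X's best at [X../..O/.XO]: (1,0)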